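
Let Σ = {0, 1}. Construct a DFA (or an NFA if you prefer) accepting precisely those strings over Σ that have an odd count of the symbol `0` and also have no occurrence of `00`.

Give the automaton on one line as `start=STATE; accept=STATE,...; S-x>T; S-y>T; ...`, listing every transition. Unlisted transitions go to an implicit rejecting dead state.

start=S0; accept=S1,S3; S0-0>S1; S0-1>S0; S1-0>S2; S1-1>S3; S2-0>S4; S2-1>S2; S3-0>S5; S3-1>S3; S4-0>S2; S4-1>S4; S5-0>S4; S5-1>S0

Handle the two conditions separately and then intersect. One (2 states) tracks the count of `0`s modulo 2; the other (3 states) tracks partial matches of the forbidden pattern `00`. Each combined state is a pair, one component from each; accept when both components accept.
6 states suffice.
        0   1  
>  S0   S1  S0 
 * S1   S2  S3 
   S2   S4  S2 
 * S3   S5  S3 
   S4   S2  S4 
   S5   S4  S0 
(> = start, * = accepting)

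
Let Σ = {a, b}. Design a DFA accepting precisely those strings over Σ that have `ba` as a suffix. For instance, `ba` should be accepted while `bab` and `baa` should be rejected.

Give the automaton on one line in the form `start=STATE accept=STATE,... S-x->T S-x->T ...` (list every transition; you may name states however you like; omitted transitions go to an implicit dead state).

Remember how much of `ba` the current input suffix matches. State S0 means no match yet; S1 means the last symbol is `b`; S2 means the last 2 symbols are `ba`. Only S2 accepts. On a mismatch, fall back to the longest proper suffix that is still a prefix of `ba`.
A 3-state machine:
        a   b  
>  S0   S0  S1 
   S1   S2  S1 
 * S2   S0  S1 
(> = start, * = accepting)

start=S0 accept=S2 S0-a->S0 S0-b->S1 S1-a->S2 S1-b->S1 S2-a->S0 S2-b->S1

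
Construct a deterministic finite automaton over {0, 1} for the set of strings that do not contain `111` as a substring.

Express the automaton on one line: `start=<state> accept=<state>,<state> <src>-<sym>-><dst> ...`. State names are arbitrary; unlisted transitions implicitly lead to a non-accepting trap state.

Track partial matches of the forbidden pattern `111`. State q3 is a dead state reached once `111` has occurred; every other state accepts. q0 means no part of `111` is currently matched.
With 4 states:
        0   1  
>* q0   q0  q1 
 * q1   q0  q2 
 * q2   q0  q3 
   q3   q3  q3 
(> = start, * = accepting)

start=q0 accept=q0,q1,q2 q0-0->q0 q0-1->q1 q1-0->q0 q1-1->q2 q2-0->q0 q2-1->q3 q3-0->q3 q3-1->q3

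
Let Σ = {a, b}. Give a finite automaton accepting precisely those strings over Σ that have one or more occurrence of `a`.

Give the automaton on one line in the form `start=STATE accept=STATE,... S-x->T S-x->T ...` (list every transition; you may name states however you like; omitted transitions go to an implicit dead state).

start=q0 accept=q1,q2 q0-a->q1 q0-b->q0 q1-a->q2 q1-b->q1 q2-a->q2 q2-b->q2

Count `a`s, saturating at 2: state q0 means no `a` yet, q1 means one `a` seen, q2 means more than one. Each `a` increments (capped at q2); other symbols loop. Accept from {q1, q2}.
        a   b  
>  q0   q1  q0 
 * q1   q2  q1 
 * q2   q2  q2 
(> = start, * = accepting)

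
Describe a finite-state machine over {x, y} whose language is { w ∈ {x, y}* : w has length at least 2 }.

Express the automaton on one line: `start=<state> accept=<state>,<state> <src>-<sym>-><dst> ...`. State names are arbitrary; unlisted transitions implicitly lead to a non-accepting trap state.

Count input length up to 3: every symbol moves from q0 toward q3, which means 'more than 2' and absorbs. Accept from {q2, q3}.
With 4 states:
        x   y  
>  q0   q1  q1 
   q1   q2  q2 
 * q2   q3  q3 
 * q3   q3  q3 
(> = start, * = accepting)

start=q0 accept=q2,q3 q0-x->q1 q0-y->q1 q1-x->q2 q1-y->q2 q2-x->q3 q2-y->q3 q3-x->q3 q3-y->q3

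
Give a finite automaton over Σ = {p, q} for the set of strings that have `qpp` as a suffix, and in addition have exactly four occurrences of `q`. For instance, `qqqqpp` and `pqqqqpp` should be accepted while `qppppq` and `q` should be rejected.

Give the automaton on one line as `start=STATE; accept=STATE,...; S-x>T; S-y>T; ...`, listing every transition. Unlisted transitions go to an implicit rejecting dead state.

Run two small machines in parallel and take their product. The first has 4 states tracking how much of the suffix `qpp` has currently been matched; the second has 6 states tracking the count of `q`s, saturating at 5. A product state is a pair (one from each), accepting exactly when both do.
A 21-state machine:
       p  q 
>  A   A  B 
   B   C  D 
   C   E  D 
   D   F  G 
   E   H  D 
   F   I  G 
   G   J  K 
   H   H  D 
   I   L  G 
   J   M  K 
   K   N  O 
   L   L  G 
   M   P  K 
   N   Q  O 
   O   R  O 
   P   P  K 
 * Q   S  O 
   R   T  O 
   S   S  O 
   T   U  O 
   U   U  O 
(> = start, * = accepting)

start=A; accept=Q; A-p>A; A-q>B; B-p>C; B-q>D; C-p>E; C-q>D; D-p>F; D-q>G; E-p>H; E-q>D; F-p>I; F-q>G; G-p>J; G-q>K; H-p>H; H-q>D; I-p>L; I-q>G; J-p>M; J-q>K; K-p>N; K-q>O; L-p>L; L-q>G; M-p>P; M-q>K; N-p>Q; N-q>O; O-p>R; O-q>O; P-p>P; P-q>K; Q-p>S; Q-q>O; R-p>T; R-q>O; S-p>S; S-q>O; T-p>U; T-q>O; U-p>U; U-q>O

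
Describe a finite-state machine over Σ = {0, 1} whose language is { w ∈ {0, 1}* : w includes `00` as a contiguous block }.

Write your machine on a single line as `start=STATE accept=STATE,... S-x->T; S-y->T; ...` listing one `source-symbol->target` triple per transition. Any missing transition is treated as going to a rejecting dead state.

start=q0; accept=q2; q0-0->q1; q0-1->q0; q1-0->q2; q1-1->q0; q2-0->q2; q2-1->q2

States q0..q1 record the length of the longest prefix of `00` that matches the current input suffix. Reaching q2 means `00` has been seen, and we stay there forever. Accept from q2.
        0   1  
>  q0   q1  q0 
   q1   q2  q0 
 * q2   q2  q2 
(> = start, * = accepting)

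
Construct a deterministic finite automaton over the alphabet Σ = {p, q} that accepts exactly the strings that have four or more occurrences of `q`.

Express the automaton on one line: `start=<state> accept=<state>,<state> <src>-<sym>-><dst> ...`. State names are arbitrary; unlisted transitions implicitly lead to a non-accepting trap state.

Only the number of `q`s matters, and only up to 5. Make a chain S0 → S1 → S2 → S3 → S4 → S5 advanced by each `q` (with S5 absorbing); every other symbol self-loops. The accepting set is {S4, S5}.
        p   q  
>  S0   S0  S1 
   S1   S1  S2 
   S2   S2  S3 
   S3   S3  S4 
 * S4   S4  S5 
 * S5   S5  S5 
(> = start, * = accepting)

start=S0 accept=S4,S5 S0-p->S0 S0-q->S1 S1-p->S1 S1-q->S2 S2-p->S2 S2-q->S3 S3-p->S3 S3-q->S4 S4-p->S4 S4-q->S5 S5-p->S5 S5-q->S5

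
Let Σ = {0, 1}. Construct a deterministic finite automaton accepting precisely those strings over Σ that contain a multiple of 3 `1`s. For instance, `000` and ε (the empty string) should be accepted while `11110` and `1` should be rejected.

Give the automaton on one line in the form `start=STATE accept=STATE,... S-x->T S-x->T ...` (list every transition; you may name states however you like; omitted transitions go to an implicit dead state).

The only thing that matters is how many `1`s have appeared, reduced mod 3. Use one state per residue: s0 for 0, …, s2 for 2. Reading `1` moves to the next residue; anything else stays put. s0 is accepting.
With 3 states:
        0   1  
>* s0   s0  s1 
   s1   s1  s2 
   s2   s2  s0 
(> = start, * = accepting)

start=s0 accept=s0 s0-0->s0 s0-1->s1 s1-0->s1 s1-1->s2 s2-0->s2 s2-1->s0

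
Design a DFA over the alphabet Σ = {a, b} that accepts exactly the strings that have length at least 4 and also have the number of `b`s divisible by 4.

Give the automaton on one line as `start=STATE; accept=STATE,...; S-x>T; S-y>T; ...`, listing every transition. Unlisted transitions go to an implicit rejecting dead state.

start=s0; accept=s7; s0-a>s1; s0-b>s2; s1-a>s3; s1-b>s2; s2-a>s2; s2-b>s4; s3-a>s5; s3-b>s2; s4-a>s4; s4-b>s6; s5-a>s7; s5-b>s2; s6-a>s6; s6-b>s7; s7-a>s7; s7-b>s2

Build one automaton per condition and run them in lockstep. The first has 6 states tracking the input length, saturating at 5; the second has 4 states tracking the count of `b`s modulo 4. A product state is a pair (one from each), accepting exactly when both do. After merging equivalent states the machine shrinks.
8 states suffice.
        a   b  
>  s0   s1  s2 
   s1   s3  s2 
   s2   s2  s4 
   s3   s5  s2 
   s4   s4  s6 
   s5   s7  s2 
   s6   s6  s7 
 * s7   s7  s2 
(> = start, * = accepting)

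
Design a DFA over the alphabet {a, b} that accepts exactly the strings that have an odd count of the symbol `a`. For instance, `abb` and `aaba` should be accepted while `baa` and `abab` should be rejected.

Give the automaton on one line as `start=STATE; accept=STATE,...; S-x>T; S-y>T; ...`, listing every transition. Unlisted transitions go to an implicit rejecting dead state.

start=q0; accept=q1; q0-a>q1; q0-b>q0; q1-a>q0; q1-b>q1

The only thing that matters is how many `a`s have appeared, reduced mod 2. Use one state per residue: q0 for 0, …, q1 for 1. Reading `a` moves to the next residue; anything else stays put. q1 is accepting.
2 states suffice.
        a   b  
>  q0   q1  q0 
 * q1   q0  q1 
(> = start, * = accepting)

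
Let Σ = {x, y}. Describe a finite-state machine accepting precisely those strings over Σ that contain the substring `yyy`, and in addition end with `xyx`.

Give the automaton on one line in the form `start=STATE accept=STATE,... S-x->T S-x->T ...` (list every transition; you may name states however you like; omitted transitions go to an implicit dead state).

Handle the two conditions separately and then intersect. The first has 4 states tracking whether and how much of `yyy` has been seen; the second has 4 states tracking how much of the suffix `xyx` has currently been matched. A product state is a pair (one from each), accepting exactly when both do. Equivalent product states are then merged.
With 7 states:
       x  y 
>  A   A  B 
   B   A  C 
   C   A  D 
   D   E  D 
   E   E  F 
   F   G  D 
 * G   E  F 
(> = start, * = accepting)

start=A accept=G A-x->A A-y->B B-x->A B-y->C C-x->A C-y->D D-x->E D-y->D E-x->E E-y->F F-x->G F-y->D G-x->E G-y->F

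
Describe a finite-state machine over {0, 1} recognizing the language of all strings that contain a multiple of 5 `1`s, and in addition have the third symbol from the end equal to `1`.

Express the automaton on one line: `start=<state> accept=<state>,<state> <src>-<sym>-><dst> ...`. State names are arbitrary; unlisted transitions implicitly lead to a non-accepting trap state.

Handle the two conditions separately and then intersect. One (5 states) tracks the count of `1`s modulo 5; the other (15 states) tracks the last 3 symbols read. Each combined state is a pair, one component from each; accept when both components accept. Minimizing collapses redundant product states.
With 16 states:
          0    1  
>  q0     q0   q1 
   q1     q1   q2 
   q2     q2   q3 
   q3     q4   q5 
   q4     q4   q6 
   q5     q7   q8 
   q6     q7   q9 
   q7    q10  q11 
 * q8    q12   q1 
   q9    q12   q1 
   q10   q10  q13 
 * q11   q14   q1 
 * q12   q15   q1 
   q13   q14   q1 
   q14   q15   q1 
 * q15    q0   q1 
(> = start, * = accepting)

start=q0 accept=q8,q11,q12,q15 q0-0->q0 q0-1->q1 q1-0->q1 q1-1->q2 q2-0->q2 q2-1->q3 q3-0->q4 q3-1->q5 q4-0->q4 q4-1->q6 q5-0->q7 q5-1->q8 q6-0->q7 q6-1->q9 q7-0->q10 q7-1->q11 q8-0->q12 q8-1->q1 q9-0->q12 q9-1->q1 q10-0->q10 q10-1->q13 q11-0->q14 q11-1->q1 q12-0->q15 q12-1->q1 q13-0->q14 q13-1->q1 q14-0->q15 q14-1->q1 q15-0->q0 q15-1->q1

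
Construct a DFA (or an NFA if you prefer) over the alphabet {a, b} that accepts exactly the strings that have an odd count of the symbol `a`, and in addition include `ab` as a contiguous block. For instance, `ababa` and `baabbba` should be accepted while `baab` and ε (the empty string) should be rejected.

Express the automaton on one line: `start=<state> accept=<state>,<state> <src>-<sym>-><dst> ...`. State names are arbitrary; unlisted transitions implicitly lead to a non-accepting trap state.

Run two small machines in parallel and take their product. The first has 2 states tracking the count of `a`s modulo 2; the second has 3 states tracking whether and how much of `ab` has been seen. A product state is a pair (one from each), accepting exactly when both do.
        a   b  
>  q0   q1  q0 
   q1   q2  q3 
   q2   q1  q4 
 * q3   q4  q3 
   q4   q3  q4 
(> = start, * = accepting)

start=q0 accept=q3 q0-a->q1 q0-b->q0 q1-a->q2 q1-b->q3 q2-a->q1 q2-b->q4 q3-a->q4 q3-b->q3 q4-a->q3 q4-b->q4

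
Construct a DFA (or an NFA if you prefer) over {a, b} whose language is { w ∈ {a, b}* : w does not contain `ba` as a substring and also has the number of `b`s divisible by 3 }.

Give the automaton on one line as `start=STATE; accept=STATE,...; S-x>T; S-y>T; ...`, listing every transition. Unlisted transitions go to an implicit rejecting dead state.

start=q0; accept=q0,q4; q0-a>q0; q0-b>q1; q1-a>q2; q1-b>q3; q2-a>q2; q2-b>q2; q3-a>q2; q3-b>q4; q4-a>q2; q4-b>q1

Handle the two conditions separately and then intersect. One (3 states) tracks partial matches of the forbidden pattern `ba`; the other (3 states) tracks the count of `b`s modulo 3. Each combined state is a pair, one component from each; accept when both components accept. Equivalent product states are then merged.
With 5 states:
        a   b  
>* q0   q0  q1 
   q1   q2  q3 
   q2   q2  q2 
   q3   q2  q4 
 * q4   q2  q1 
(> = start, * = accepting)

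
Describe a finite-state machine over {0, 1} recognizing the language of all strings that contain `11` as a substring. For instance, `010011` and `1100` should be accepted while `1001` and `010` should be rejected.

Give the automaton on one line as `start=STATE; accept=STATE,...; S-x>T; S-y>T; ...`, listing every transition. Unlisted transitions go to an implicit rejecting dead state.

States s0..s1 record the length of the longest prefix of `11` that matches the current input suffix. Reaching s2 means `11` has been seen, and we stay there forever. Accept from s2.
        0   1  
>  s0   s0  s1 
   s1   s0  s2 
 * s2   s2  s2 
(> = start, * = accepting)

start=s0; accept=s2; s0-0>s0; s0-1>s1; s1-0>s0; s1-1>s2; s2-0>s2; s2-1>s2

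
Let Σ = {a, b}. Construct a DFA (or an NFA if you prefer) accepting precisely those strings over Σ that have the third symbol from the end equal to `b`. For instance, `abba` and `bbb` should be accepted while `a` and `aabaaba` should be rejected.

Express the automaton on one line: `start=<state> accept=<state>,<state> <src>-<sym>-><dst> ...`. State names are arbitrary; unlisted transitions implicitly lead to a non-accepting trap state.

start=q0 accept=q11,q12,q13,q14 q0-a->q1 q0-b->q2 q1-a->q3 q1-b->q4 q2-a->q5 q2-b->q6 q3-a->q7 q3-b->q8 q4-a->q9 q4-b->q10 q5-a->q11 q5-b->q12 q6-a->q13 q6-b->q14 q7-a->q7 q7-b->q8 q8-a->q9 q8-b->q10 q9-a->q11 q9-b->q12 q10-a->q13 q10-b->q14 q11-a->q7 q11-b->q8 q12-a->q9 q12-b->q10 q13-a->q11 q13-b->q12 q14-a->q13 q14-b->q14

A DFA must remember the last 3 symbols (since which symbol is third-to-last isn't known until the input ends). Use one state per possible window of the last ≤3 symbols; accept from those whose window starts with `b`.
With 15 states:
          a    b  
>  q0     q1   q2 
   q1     q3   q4 
   q2     q5   q6 
   q3     q7   q8 
   q4     q9  q10 
   q5    q11  q12 
   q6    q13  q14 
   q7     q7   q8 
   q8     q9  q10 
   q9    q11  q12 
   q10   q13  q14 
 * q11    q7   q8 
 * q12    q9  q10 
 * q13   q11  q12 
 * q14   q13  q14 
(> = start, * = accepting)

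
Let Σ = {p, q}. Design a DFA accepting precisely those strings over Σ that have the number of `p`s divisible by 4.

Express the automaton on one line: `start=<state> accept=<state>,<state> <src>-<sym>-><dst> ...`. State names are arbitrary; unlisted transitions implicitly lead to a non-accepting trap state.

The only thing that matters is how many `p`s have appeared, reduced mod 4. Use one state per residue: s0 for 0, …, s3 for 3. Reading `p` moves to the next residue; anything else stays put. s0 is accepting.
4 states suffice.
        p   q  
>* s0   s1  s0 
   s1   s2  s1 
   s2   s3  s2 
   s3   s0  s3 
(> = start, * = accepting)

start=s0 accept=s0 s0-p->s1 s0-q->s0 s1-p->s2 s1-q->s1 s2-p->s3 s2-q->s2 s3-p->s0 s3-q->s3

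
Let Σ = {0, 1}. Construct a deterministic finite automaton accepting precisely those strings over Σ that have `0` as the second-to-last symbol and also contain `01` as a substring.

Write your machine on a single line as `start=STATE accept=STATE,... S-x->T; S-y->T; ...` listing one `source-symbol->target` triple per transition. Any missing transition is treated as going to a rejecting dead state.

start=A; accept=E,J; A-0->B; A-1->C; B-0->D; B-1->E; C-0->F; C-1->G; D-0->D; D-1->E; E-0->H; E-1->I; F-0->D; F-1->E; G-0->F; G-1->G; H-0->J; H-1->E; I-0->H; I-1->I; J-0->J; J-1->E

Run two small machines in parallel and take their product. One (7 states) tracks the last 2 symbols read; the other (3 states) tracks whether and how much of `01` has been seen. Each combined state is a pair, one component from each; accept when both components accept.
A 10-state machine:
       0  1 
>  A   B  C 
   B   D  E 
   C   F  G 
   D   D  E 
 * E   H  I 
   F   D  E 
   G   F  G 
   H   J  E 
   I   H  I 
 * J   J  E 
(> = start, * = accepting)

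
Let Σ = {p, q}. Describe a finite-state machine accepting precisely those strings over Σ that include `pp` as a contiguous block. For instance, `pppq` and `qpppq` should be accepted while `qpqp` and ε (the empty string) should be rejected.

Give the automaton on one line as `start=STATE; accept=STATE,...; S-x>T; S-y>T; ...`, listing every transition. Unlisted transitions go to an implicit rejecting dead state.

start=S0; accept=S2; S0-p>S1; S0-q>S0; S1-p>S2; S1-q>S0; S2-p>S2; S2-q>S2

States S0..S1 record the length of the longest prefix of `pp` that matches the current input suffix. Reaching S2 means `pp` has been seen, and we stay there forever. Accept from S2.
With 3 states:
        p   q  
>  S0   S1  S0 
   S1   S2  S0 
 * S2   S2  S2 
(> = start, * = accepting)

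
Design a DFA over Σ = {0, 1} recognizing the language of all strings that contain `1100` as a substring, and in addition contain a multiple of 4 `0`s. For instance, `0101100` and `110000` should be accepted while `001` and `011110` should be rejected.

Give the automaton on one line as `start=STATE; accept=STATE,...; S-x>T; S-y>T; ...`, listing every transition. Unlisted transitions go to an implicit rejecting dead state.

start=q0; accept=q18; q0-0>q1; q0-1>q2; q1-0>q3; q1-1>q4; q2-0>q1; q2-1>q5; q3-0>q6; q3-1>q7; q4-0>q3; q4-1>q8; q5-0>q9; q5-1>q5; q6-0>q0; q6-1>q10; q7-0>q6; q7-1>q11; q8-0>q12; q8-1>q8; q9-0>q13; q9-1>q4; q10-0>q0; q10-1>q14; q11-0>q15; q11-1>q11; q12-0>q16; q12-1>q7; q13-0>q16; q13-1>q13; q14-0>q17; q14-1>q14; q15-0>q18; q15-1>q10; q16-0>q18; q16-1>q16; q17-0>q19; q17-1>q2; q18-0>q19; q18-1>q18; q19-0>q13; q19-1>q19

Run two small machines in parallel and take their product. One (5 states) tracks whether and how much of `1100` has been seen; the other (4 states) tracks the count of `0`s modulo 4. Each combined state is a pair, one component from each; accept when both components accept.
          0    1  
>  q0     q1   q2 
   q1     q3   q4 
   q2     q1   q5 
   q3     q6   q7 
   q4     q3   q8 
   q5     q9   q5 
   q6     q0  q10 
   q7     q6  q11 
   q8    q12   q8 
   q9    q13   q4 
   q10    q0  q14 
   q11   q15  q11 
   q12   q16   q7 
   q13   q16  q13 
   q14   q17  q14 
   q15   q18  q10 
   q16   q18  q16 
   q17   q19   q2 
 * q18   q19  q18 
   q19   q13  q19 
(> = start, * = accepting)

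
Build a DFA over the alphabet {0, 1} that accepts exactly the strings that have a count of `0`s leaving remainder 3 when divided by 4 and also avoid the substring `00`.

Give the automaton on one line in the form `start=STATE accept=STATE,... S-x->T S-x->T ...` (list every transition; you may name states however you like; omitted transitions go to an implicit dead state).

Run two small machines in parallel and take their product. One (4 states) tracks the count of `0`s modulo 4; the other (3 states) tracks partial matches of the forbidden pattern `00`. Each combined state is a pair, one component from each; accept when both components accept.
12 states suffice.
          0    1  
>  S0     S1   S0 
   S1     S2   S3 
   S2     S4   S2 
   S3     S5   S3 
   S4     S6   S4 
   S5     S4   S7 
   S6     S8   S6 
   S7     S9   S7 
   S8     S2   S8 
 * S9     S6  S10 
 * S10   S11  S10 
   S11    S8   S0 
(> = start, * = accepting)

start=S0 accept=S9,S10 S0-0->S1 S0-1->S0 S1-0->S2 S1-1->S3 S2-0->S4 S2-1->S2 S3-0->S5 S3-1->S3 S4-0->S6 S4-1->S4 S5-0->S4 S5-1->S7 S6-0->S8 S6-1->S6 S7-0->S9 S7-1->S7 S8-0->S2 S8-1->S8 S9-0->S6 S9-1->S10 S10-0->S11 S10-1->S10 S11-0->S8 S11-1->S0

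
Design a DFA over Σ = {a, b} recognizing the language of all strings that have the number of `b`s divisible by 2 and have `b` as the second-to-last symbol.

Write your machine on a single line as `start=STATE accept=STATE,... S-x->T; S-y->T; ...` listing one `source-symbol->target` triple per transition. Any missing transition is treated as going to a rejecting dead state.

start=s0; accept=s3,s5; s0-a->s0; s0-b->s1; s1-a->s2; s1-b->s3; s2-a->s2; s2-b->s4; s3-a->s5; s3-b->s1; s4-a->s5; s4-b->s1; s5-a->s0; s5-b->s1

Run two small machines in parallel and take their product. The first has 2 states tracking the count of `b`s modulo 2; the second has 7 states tracking the last 2 symbols read. A product state is a pair (one from each), accepting exactly when both do. Equivalent product states are then merged.
With 6 states:
        a   b  
>  s0   s0  s1 
   s1   s2  s3 
   s2   s2  s4 
 * s3   s5  s1 
   s4   s5  s1 
 * s5   s0  s1 
(> = start, * = accepting)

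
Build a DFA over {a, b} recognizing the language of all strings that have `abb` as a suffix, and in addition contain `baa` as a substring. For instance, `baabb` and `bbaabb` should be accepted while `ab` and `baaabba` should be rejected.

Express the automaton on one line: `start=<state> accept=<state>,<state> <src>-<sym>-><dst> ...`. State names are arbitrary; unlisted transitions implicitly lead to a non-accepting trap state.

Run two small machines in parallel and take their product. The first has 4 states tracking how much of the suffix `abb` has currently been matched; the second has 4 states tracking whether and how much of `baa` has been seen. A product state is a pair (one from each), accepting exactly when both do.
With 10 states:
        a   b  
>  q0   q1  q2 
   q1   q1  q3 
   q2   q4  q2 
   q3   q4  q5 
   q4   q6  q3 
   q5   q4  q2 
   q6   q6  q7 
   q7   q6  q8 
 * q8   q6  q9 
   q9   q6  q9 
(> = start, * = accepting)

start=q0 accept=q8 q0-a->q1 q0-b->q2 q1-a->q1 q1-b->q3 q2-a->q4 q2-b->q2 q3-a->q4 q3-b->q5 q4-a->q6 q4-b->q3 q5-a->q4 q5-b->q2 q6-a->q6 q6-b->q7 q7-a->q6 q7-b->q8 q8-a->q6 q8-b->q9 q9-a->q6 q9-b->q9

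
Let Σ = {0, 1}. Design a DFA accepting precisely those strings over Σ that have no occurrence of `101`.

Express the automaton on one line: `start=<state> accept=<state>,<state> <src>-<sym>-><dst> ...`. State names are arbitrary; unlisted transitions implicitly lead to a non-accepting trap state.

This is the complement of 'contains `101`'. Use the same substring-matching states — S0 through S3 holding how much of `101` has just been matched — but flip the accepting set: everything except the trap S3 accepts.
4 states suffice.
        0   1  
>* S0   S0  S1 
 * S1   S2  S1 
 * S2   S0  S3 
   S3   S3  S3 
(> = start, * = accepting)

start=S0 accept=S0,S1,S2 S0-0->S0 S0-1->S1 S1-0->S2 S1-1->S1 S2-0->S0 S2-1->S3 S3-0->S3 S3-1->S3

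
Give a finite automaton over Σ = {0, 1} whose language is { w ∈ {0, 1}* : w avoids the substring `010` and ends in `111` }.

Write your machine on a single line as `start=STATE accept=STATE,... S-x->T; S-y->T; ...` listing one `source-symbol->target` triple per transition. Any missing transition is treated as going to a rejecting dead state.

start=q0; accept=q6; q0-0->q1; q0-1->q2; q1-0->q1; q1-1->q3; q2-0->q1; q2-1->q4; q3-0->q5; q3-1->q4; q4-0->q1; q4-1->q6; q5-0->q5; q5-1->q7; q6-0->q1; q6-1->q6; q7-0->q5; q7-1->q8; q8-0->q5; q8-1->q9; q9-0->q5; q9-1->q9

Run two small machines in parallel and take their product. The first has 4 states tracking partial matches of the forbidden pattern `010`; the second has 4 states tracking how much of the suffix `111` has currently been matched. A product state is a pair (one from each), accepting exactly when both do.
        0   1  
>  q0   q1  q2 
   q1   q1  q3 
   q2   q1  q4 
   q3   q5  q4 
   q4   q1  q6 
   q5   q5  q7 
 * q6   q1  q6 
   q7   q5  q8 
   q8   q5  q9 
   q9   q5  q9 
(> = start, * = accepting)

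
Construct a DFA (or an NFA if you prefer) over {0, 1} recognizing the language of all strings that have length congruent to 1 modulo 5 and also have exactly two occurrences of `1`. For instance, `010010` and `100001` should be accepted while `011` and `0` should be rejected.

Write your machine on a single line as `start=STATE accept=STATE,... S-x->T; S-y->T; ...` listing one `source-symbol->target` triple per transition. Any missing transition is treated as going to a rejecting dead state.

Build one automaton per condition and run them in lockstep. One (5 states) tracks the input length modulo 5; the other (4 states) tracks the count of `1`s, saturating at 3. Each combined state is a pair, one component from each; accept when both components accept. Minimizing collapses redundant product states.
16 states suffice.
          0    1  
>  q0     q1   q2 
   q1     q3   q4 
   q2     q4   q5 
   q3     q6   q7 
   q4     q7   q8 
   q5     q8   q9 
   q6    q10  q11 
   q7    q11  q12 
   q8    q12   q9 
   q9     q9   q9 
   q10    q0  q13 
   q11   q13  q14 
   q12   q14   q9 
   q13    q2  q15 
   q14   q15   q9 
 * q15    q5   q9 
(> = start, * = accepting)

start=q0; accept=q15; q0-0->q1; q0-1->q2; q1-0->q3; q1-1->q4; q2-0->q4; q2-1->q5; q3-0->q6; q3-1->q7; q4-0->q7; q4-1->q8; q5-0->q8; q5-1->q9; q6-0->q10; q6-1->q11; q7-0->q11; q7-1->q12; q8-0->q12; q8-1->q9; q9-0->q9; q9-1->q9; q10-0->q0; q10-1->q13; q11-0->q13; q11-1->q14; q12-0->q14; q12-1->q9; q13-0->q2; q13-1->q15; q14-0->q15; q14-1->q9; q15-0->q5; q15-1->q9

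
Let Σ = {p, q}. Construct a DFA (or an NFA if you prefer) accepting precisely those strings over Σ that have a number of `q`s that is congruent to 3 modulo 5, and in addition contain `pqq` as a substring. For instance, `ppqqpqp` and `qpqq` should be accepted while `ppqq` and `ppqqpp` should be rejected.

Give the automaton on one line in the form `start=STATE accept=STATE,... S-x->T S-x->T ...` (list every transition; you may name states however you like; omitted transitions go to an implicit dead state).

start=S0 accept=S10 S0-p->S1 S0-q->S2 S1-p->S1 S1-q->S3 S2-p->S4 S2-q->S5 S3-p->S4 S3-q->S6 S4-p->S4 S4-q->S7 S5-p->S8 S5-q->S9 S6-p->S6 S6-q->S10 S7-p->S8 S7-q->S10 S8-p->S8 S8-q->S11 S9-p->S12 S9-q->S13 S10-p->S10 S10-q->S14 S11-p->S12 S11-q->S14 S12-p->S12 S12-q->S15 S13-p->S16 S13-q->S0 S14-p->S14 S14-q->S17 S15-p->S16 S15-q->S17 S16-p->S16 S16-q->S18 S17-p->S17 S17-q->S19 S18-p->S1 S18-q->S19 S19-p->S19 S19-q->S6

Handle the two conditions separately and then intersect. One (5 states) tracks the count of `q`s modulo 5; the other (4 states) tracks whether and how much of `pqq` has been seen. Each combined state is a pair, one component from each; accept when both components accept.
A 20-state machine:
          p    q  
>  S0     S1   S2 
   S1     S1   S3 
   S2     S4   S5 
   S3     S4   S6 
   S4     S4   S7 
   S5     S8   S9 
   S6     S6  S10 
   S7     S8  S10 
   S8     S8  S11 
   S9    S12  S13 
 * S10   S10  S14 
   S11   S12  S14 
   S12   S12  S15 
   S13   S16   S0 
   S14   S14  S17 
   S15   S16  S17 
   S16   S16  S18 
   S17   S17  S19 
   S18    S1  S19 
   S19   S19   S6 
(> = start, * = accepting)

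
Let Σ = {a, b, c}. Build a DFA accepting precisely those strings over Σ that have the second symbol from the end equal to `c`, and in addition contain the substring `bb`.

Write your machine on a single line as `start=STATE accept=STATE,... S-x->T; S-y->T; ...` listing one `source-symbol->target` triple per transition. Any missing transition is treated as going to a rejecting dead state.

Handle the two conditions separately and then intersect. One (13 states) tracks the last 2 symbols read; the other (3 states) tracks whether and how much of `bb` has been seen. Each combined state is a pair, one component from each; accept when both components accept.
With 21 states:
          a    b    c  
>  S0     S1   S2   S3 
   S1     S4   S5   S6 
   S2     S7   S8   S9 
   S3    S10  S11  S12 
   S4     S4   S5   S6 
   S5     S7   S8   S9 
   S6    S10  S11  S12 
   S7     S4   S5   S6 
   S8    S13   S8  S14 
   S9    S10  S11  S12 
   S10    S4   S5   S6 
   S11    S7   S8   S9 
   S12   S10  S11  S12 
   S13   S15  S16  S17 
   S14   S18  S19  S20 
   S15   S15  S16  S17 
   S16   S13   S8  S14 
   S17   S18  S19  S20 
 * S18   S15  S16  S17 
 * S19   S13   S8  S14 
 * S20   S18  S19  S20 
(> = start, * = accepting)

start=S0; accept=S18,S19,S20; S0-a->S1; S0-b->S2; S0-c->S3; S1-a->S4; S1-b->S5; S1-c->S6; S2-a->S7; S2-b->S8; S2-c->S9; S3-a->S10; S3-b->S11; S3-c->S12; S4-a->S4; S4-b->S5; S4-c->S6; S5-a->S7; S5-b->S8; S5-c->S9; S6-a->S10; S6-b->S11; S6-c->S12; S7-a->S4; S7-b->S5; S7-c->S6; S8-a->S13; S8-b->S8; S8-c->S14; S9-a->S10; S9-b->S11; S9-c->S12; S10-a->S4; S10-b->S5; S10-c->S6; S11-a->S7; S11-b->S8; S11-c->S9; S12-a->S10; S12-b->S11; S12-c->S12; S13-a->S15; S13-b->S16; S13-c->S17; S14-a->S18; S14-b->S19; S14-c->S20; S15-a->S15; S15-b->S16; S15-c->S17; S16-a->S13; S16-b->S8; S16-c->S14; S17-a->S18; S17-b->S19; S17-c->S20; S18-a->S15; S18-b->S16; S18-c->S17; S19-a->S13; S19-b->S8; S19-c->S14; S20-a->S18; S20-b->S19; S20-c->S20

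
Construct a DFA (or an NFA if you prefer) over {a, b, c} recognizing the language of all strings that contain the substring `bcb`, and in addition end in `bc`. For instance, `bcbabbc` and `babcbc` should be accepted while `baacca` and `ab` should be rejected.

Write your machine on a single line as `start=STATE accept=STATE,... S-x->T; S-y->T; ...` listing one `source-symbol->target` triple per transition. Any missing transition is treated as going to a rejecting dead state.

start=S0; accept=S5; S0-a->S0; S0-b->S1; S0-c->S0; S1-a->S0; S1-b->S1; S1-c->S2; S2-a->S0; S2-b->S3; S2-c->S0; S3-a->S4; S3-b->S3; S3-c->S5; S4-a->S4; S4-b->S3; S4-c->S4; S5-a->S4; S5-b->S3; S5-c->S4

Run two small machines in parallel and take their product. One (4 states) tracks whether and how much of `bcb` has been seen; the other (3 states) tracks how much of the suffix `bc` has currently been matched. Each combined state is a pair, one component from each; accept when both components accept.
6 states suffice.
        a   b   c  
>  S0   S0  S1  S0 
   S1   S0  S1  S2 
   S2   S0  S3  S0 
   S3   S4  S3  S5 
   S4   S4  S3  S4 
 * S5   S4  S3  S4 
(> = start, * = accepting)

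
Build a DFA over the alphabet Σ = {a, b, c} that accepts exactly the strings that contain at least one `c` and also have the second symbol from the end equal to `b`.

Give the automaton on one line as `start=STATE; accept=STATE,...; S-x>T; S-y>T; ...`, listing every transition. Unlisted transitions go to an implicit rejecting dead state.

Build one automaton per condition and run them in lockstep. One (3 states) tracks the count of `c`s, saturating at 2; the other (13 states) tracks the last 2 symbols read. Each combined state is a pair, one component from each; accept when both components accept. After merging equivalent states the machine shrinks.
        a   b   c  
>  q0   q0  q1  q2 
   q1   q0  q1  q3 
   q2   q2  q4  q2 
 * q3   q2  q4  q2 
   q4   q3  q5  q3 
 * q5   q3  q5  q3 
(> = start, * = accepting)

start=q0; accept=q3,q5; q0-a>q0; q0-b>q1; q0-c>q2; q1-a>q0; q1-b>q1; q1-c>q3; q2-a>q2; q2-b>q4; q2-c>q2; q3-a>q2; q3-b>q4; q3-c>q2; q4-a>q3; q4-b>q5; q4-c>q3; q5-a>q3; q5-b>q5; q5-c>q3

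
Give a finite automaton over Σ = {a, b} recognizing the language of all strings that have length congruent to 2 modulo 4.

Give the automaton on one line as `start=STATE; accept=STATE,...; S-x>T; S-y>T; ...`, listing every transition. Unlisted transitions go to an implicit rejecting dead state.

start=q0; accept=q2; q0-a>q1; q0-b>q1; q1-a>q2; q1-b>q2; q2-a>q3; q2-b>q3; q3-a>q0; q3-b>q0

Count input length modulo 4: every symbol advances one step around the cycle q0 → q1 → q2 → q3 → q0. Accept at q2.
With 4 states:
        a   b  
>  q0   q1  q1 
   q1   q2  q2 
 * q2   q3  q3 
   q3   q0  q0 
(> = start, * = accepting)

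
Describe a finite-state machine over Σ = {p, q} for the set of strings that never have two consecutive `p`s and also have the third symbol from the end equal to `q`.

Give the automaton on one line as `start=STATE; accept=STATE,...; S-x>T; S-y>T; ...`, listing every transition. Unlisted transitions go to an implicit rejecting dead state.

Handle the two conditions separately and then intersect. The first has 3 states tracking partial matches of the forbidden pattern `pp`; the second has 15 states tracking the last 3 symbols read. A product state is a pair (one from each), accepting exactly when both do.
          p    q  
>  s0     s1   s2 
   s1     s3   s4 
   s2     s5   s6 
   s3     s7   s8 
   s4     s9  s10 
   s5    s11  s12 
   s6    s13  s14 
   s7     s7   s8 
   s8    s15  s16 
   s9    s11  s12 
   s10   s13  s14 
   s11    s7   s8 
 * s12    s9  s10 
 * s13   s11  s12 
 * s14   s13  s14 
   s15   s11  s17 
   s16   s18  s19 
   s17   s15  s16 
   s18   s11  s17 
   s19   s18  s19 
(> = start, * = accepting)

start=s0; accept=s12,s13,s14; s0-p>s1; s0-q>s2; s1-p>s3; s1-q>s4; s2-p>s5; s2-q>s6; s3-p>s7; s3-q>s8; s4-p>s9; s4-q>s10; s5-p>s11; s5-q>s12; s6-p>s13; s6-q>s14; s7-p>s7; s7-q>s8; s8-p>s15; s8-q>s16; s9-p>s11; s9-q>s12; s10-p>s13; s10-q>s14; s11-p>s7; s11-q>s8; s12-p>s9; s12-q>s10; s13-p>s11; s13-q>s12; s14-p>s13; s14-q>s14; s15-p>s11; s15-q>s17; s16-p>s18; s16-q>s19; s17-p>s15; s17-q>s16; s18-p>s11; s18-q>s17; s19-p>s18; s19-q>s19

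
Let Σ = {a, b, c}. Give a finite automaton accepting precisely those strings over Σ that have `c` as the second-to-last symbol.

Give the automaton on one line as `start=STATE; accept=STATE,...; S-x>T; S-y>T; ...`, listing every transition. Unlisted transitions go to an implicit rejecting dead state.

start=S0; accept=S10,S11,S12; S0-a>S1; S0-b>S2; S0-c>S3; S1-a>S4; S1-b>S5; S1-c>S6; S2-a>S7; S2-b>S8; S2-c>S9; S3-a>S10; S3-b>S11; S3-c>S12; S4-a>S4; S4-b>S5; S4-c>S6; S5-a>S7; S5-b>S8; S5-c>S9; S6-a>S10; S6-b>S11; S6-c>S12; S7-a>S4; S7-b>S5; S7-c>S6; S8-a>S7; S8-b>S8; S8-c>S9; S9-a>S10; S9-b>S11; S9-c>S12; S10-a>S4; S10-b>S5; S10-c>S6; S11-a>S7; S11-b>S8; S11-c>S9; S12-a>S10; S12-b>S11; S12-c>S12

A DFA must remember the last 2 symbols (since which symbol is second-to-last isn't known until the input ends). Use one state per possible window of the last ≤2 symbols; accept from those whose window starts with `c`.
A 13-state machine:
          a    b    c  
>  S0     S1   S2   S3 
   S1     S4   S5   S6 
   S2     S7   S8   S9 
   S3    S10  S11  S12 
   S4     S4   S5   S6 
   S5     S7   S8   S9 
   S6    S10  S11  S12 
   S7     S4   S5   S6 
   S8     S7   S8   S9 
   S9    S10  S11  S12 
 * S10    S4   S5   S6 
 * S11    S7   S8   S9 
 * S12   S10  S11  S12 
(> = start, * = accepting)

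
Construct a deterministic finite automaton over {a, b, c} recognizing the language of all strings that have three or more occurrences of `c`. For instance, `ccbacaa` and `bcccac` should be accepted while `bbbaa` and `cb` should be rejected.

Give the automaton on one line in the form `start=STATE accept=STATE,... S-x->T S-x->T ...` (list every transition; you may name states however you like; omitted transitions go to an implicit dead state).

start=q0 accept=q3,q4 q0-a->q0 q0-b->q0 q0-c->q1 q1-a->q1 q1-b->q1 q1-c->q2 q2-a->q2 q2-b->q2 q2-c->q3 q3-a->q3 q3-b->q3 q3-c->q4 q4-a->q4 q4-b->q4 q4-c->q4

Count `c`s, saturating at 4: states q0 through q3 mean 0 through 3 `c`s seen; q4 means more than 3. Each `c` increments (capped at q4); other symbols loop. Accept from {q3, q4}.
With 5 states:
        a   b   c  
>  q0   q0  q0  q1 
   q1   q1  q1  q2 
   q2   q2  q2  q3 
 * q3   q3  q3  q4 
 * q4   q4  q4  q4 
(> = start, * = accepting)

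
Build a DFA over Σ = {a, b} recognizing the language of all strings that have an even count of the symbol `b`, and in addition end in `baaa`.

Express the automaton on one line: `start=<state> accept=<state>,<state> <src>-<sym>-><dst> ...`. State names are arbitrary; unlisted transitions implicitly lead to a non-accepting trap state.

start=q0 accept=q5 q0-a->q0 q0-b->q1 q1-a->q1 q1-b->q2 q2-a->q3 q2-b->q1 q3-a->q4 q3-b->q1 q4-a->q5 q4-b->q1 q5-a->q0 q5-b->q1

Run two small machines in parallel and take their product. One (2 states) tracks the count of `b`s modulo 2; the other (5 states) tracks how much of the suffix `baaa` has currently been matched. Each combined state is a pair, one component from each; accept when both components accept. Equivalent product states are then merged.
        a   b  
>  q0   q0  q1 
   q1   q1  q2 
   q2   q3  q1 
   q3   q4  q1 
   q4   q5  q1 
 * q5   q0  q1 
(> = start, * = accepting)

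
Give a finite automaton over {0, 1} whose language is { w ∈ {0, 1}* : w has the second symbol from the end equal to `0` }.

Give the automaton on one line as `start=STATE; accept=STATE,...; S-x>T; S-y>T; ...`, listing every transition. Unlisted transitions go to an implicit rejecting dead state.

A DFA must remember the last 2 symbols (since which symbol is second-to-last isn't known until the input ends). Use one state per possible window of the last ≤2 symbols; accept from those whose window starts with `0`.
7 states suffice.
       0  1 
>  A   B  C 
   B   D  E 
   C   F  G 
 * D   D  E 
 * E   F  G 
   F   D  E 
   G   F  G 
(> = start, * = accepting)

start=A; accept=D,E; A-0>B; A-1>C; B-0>D; B-1>E; C-0>F; C-1>G; D-0>D; D-1>E; E-0>F; E-1>G; F-0>D; F-1>E; G-0>F; G-1>G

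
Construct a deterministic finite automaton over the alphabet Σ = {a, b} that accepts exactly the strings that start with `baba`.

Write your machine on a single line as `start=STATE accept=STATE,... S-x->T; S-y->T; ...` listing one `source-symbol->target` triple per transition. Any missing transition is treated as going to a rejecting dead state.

Check the first 4 symbols one by one: S0 through S3 record how many have matched `baba` so far; any wrong symbol goes to the dead state S5. After all 4 match we enter the accepting sink S4.
        a   b  
>  S0   S5  S1 
   S1   S2  S5 
   S2   S5  S3 
   S3   S4  S5 
 * S4   S4  S4 
   S5   S5  S5 
(> = start, * = accepting)

start=S0; accept=S4; S0-a->S5; S0-b->S1; S1-a->S2; S1-b->S5; S2-a->S5; S2-b->S3; S3-a->S4; S3-b->S5; S4-a->S4; S4-b->S4; S5-a->S5; S5-b->S5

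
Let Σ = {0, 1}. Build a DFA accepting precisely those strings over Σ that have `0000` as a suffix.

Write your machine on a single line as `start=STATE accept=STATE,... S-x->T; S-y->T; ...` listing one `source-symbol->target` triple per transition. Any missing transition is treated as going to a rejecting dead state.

Let each state record the length of the longest suffix of the input read so far that is also a prefix of `0000`. q1 means the last symbol is `0`; q2 means the last 2 symbols are `00`; q3 means the last 3 symbols are `000`; q4 means the last 4 symbols are `0000`. Accept only at q4, where the string currently ends in `0000`.
A 5-state machine:
        0   1  
>  q0   q1  q0 
   q1   q2  q0 
   q2   q3  q0 
   q3   q4  q0 
 * q4   q4  q0 
(> = start, * = accepting)

start=q0; accept=q4; q0-0->q1; q0-1->q0; q1-0->q2; q1-1->q0; q2-0->q3; q2-1->q0; q3-0->q4; q3-1->q0; q4-0->q4; q4-1->q0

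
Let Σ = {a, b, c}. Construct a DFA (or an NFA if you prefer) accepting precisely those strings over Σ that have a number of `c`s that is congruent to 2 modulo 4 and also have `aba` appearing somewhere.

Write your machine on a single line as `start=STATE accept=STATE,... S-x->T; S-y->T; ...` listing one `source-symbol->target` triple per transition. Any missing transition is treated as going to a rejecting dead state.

Build one automaton per condition and run them in lockstep. The first has 4 states tracking the count of `c`s modulo 4; the second has 4 states tracking whether and how much of `aba` has been seen. A product state is a pair (one from each), accepting exactly when both do.
A 16-state machine:
          a    b    c  
>  q0     q1   q0   q2 
   q1     q1   q3   q2 
   q2     q4   q2   q5 
   q3     q6   q0   q2 
   q4     q4   q7   q5 
   q5     q8   q5   q9 
   q6     q6   q6  q10 
   q7    q10   q2   q5 
   q8     q8  q11   q9 
   q9    q12   q9   q0 
   q10   q10  q10  q13 
   q11   q13   q5   q9 
   q12   q12  q14   q0 
 * q13   q13  q13  q15 
   q14   q15   q9   q0 
   q15   q15  q15   q6 
(> = start, * = accepting)

start=q0; accept=q13; q0-a->q1; q0-b->q0; q0-c->q2; q1-a->q1; q1-b->q3; q1-c->q2; q2-a->q4; q2-b->q2; q2-c->q5; q3-a->q6; q3-b->q0; q3-c->q2; q4-a->q4; q4-b->q7; q4-c->q5; q5-a->q8; q5-b->q5; q5-c->q9; q6-a->q6; q6-b->q6; q6-c->q10; q7-a->q10; q7-b->q2; q7-c->q5; q8-a->q8; q8-b->q11; q8-c->q9; q9-a->q12; q9-b->q9; q9-c->q0; q10-a->q10; q10-b->q10; q10-c->q13; q11-a->q13; q11-b->q5; q11-c->q9; q12-a->q12; q12-b->q14; q12-c->q0; q13-a->q13; q13-b->q13; q13-c->q15; q14-a->q15; q14-b->q9; q14-c->q0; q15-a->q15; q15-b->q15; q15-c->q6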